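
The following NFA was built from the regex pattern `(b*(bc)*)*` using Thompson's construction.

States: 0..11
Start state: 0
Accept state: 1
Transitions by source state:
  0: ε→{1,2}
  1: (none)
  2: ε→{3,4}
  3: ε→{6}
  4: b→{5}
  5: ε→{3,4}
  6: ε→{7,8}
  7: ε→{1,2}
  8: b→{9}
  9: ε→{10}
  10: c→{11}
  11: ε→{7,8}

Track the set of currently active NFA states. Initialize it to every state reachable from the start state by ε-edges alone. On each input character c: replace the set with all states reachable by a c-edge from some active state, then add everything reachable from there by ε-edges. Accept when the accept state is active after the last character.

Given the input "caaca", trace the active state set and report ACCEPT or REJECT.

Answer: REJECT

Steps:
S₀ = ε-closure({0}) = {0,1,2,3,4,6,7,8}
'c' @ 1: {}  — state set empty
rest 'aaca' ignored (set empty)
final: {}; accept 1 not in set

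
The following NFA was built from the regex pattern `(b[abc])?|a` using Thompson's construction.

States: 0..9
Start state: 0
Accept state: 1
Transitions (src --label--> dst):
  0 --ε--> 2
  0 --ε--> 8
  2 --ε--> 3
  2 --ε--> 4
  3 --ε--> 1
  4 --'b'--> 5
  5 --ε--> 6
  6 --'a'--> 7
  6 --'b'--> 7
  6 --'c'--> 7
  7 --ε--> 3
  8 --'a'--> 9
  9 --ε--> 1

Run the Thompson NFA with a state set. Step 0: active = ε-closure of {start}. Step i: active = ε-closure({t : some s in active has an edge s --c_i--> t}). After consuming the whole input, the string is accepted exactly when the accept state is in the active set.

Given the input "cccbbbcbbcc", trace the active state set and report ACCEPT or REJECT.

S₀ = ε-closure({0}) = {0,1,2,3,4,8}
'c' @ 1: {}  — state set empty
rest 'ccbbbcbbcc' ignored (set empty)
end set {} — state 1 not in

Answer: REJECT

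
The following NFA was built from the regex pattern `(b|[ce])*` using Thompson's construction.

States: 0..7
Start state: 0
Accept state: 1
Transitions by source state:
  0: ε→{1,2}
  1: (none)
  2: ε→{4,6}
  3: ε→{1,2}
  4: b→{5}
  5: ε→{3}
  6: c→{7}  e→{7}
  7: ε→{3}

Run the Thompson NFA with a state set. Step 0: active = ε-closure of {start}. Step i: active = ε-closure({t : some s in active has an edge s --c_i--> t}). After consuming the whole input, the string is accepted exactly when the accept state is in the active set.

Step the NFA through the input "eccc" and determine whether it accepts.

S₀ = ε-closure({0}) = {0,1,2,4,6}
'e' @ 1: {1,2,3,4,6,7}  [accepting]
'c' @ 2: {1,2,3,4,6,7}  [accepting]
'c' @ 3: {1,2,3,4,6,7}  [accepting]
'c' @ 4: {1,2,3,4,6,7}  [accepting]
final: {1,2,3,4,6,7}; accept 1 in set

Answer: ACCEPT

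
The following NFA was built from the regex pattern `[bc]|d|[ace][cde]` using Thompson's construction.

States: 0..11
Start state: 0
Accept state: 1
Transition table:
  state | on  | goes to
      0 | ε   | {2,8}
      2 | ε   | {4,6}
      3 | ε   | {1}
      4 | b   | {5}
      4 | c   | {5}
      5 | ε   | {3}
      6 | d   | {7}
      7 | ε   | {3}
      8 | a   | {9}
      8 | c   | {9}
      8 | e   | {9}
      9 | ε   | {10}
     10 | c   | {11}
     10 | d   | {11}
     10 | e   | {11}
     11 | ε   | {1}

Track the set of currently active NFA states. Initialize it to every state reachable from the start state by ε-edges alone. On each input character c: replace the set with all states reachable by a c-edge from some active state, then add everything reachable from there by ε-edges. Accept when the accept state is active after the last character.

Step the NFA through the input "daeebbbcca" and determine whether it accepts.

start: ε-closure({0}) = {0,2,4,6,8}
'd' @ 1: {1,3,7}  ✓accept
'a' @ 2: {}  — no active states
rest 'eebbbcca' ignored (set empty)
final: {}; accept 1 not in set

Answer: REJECT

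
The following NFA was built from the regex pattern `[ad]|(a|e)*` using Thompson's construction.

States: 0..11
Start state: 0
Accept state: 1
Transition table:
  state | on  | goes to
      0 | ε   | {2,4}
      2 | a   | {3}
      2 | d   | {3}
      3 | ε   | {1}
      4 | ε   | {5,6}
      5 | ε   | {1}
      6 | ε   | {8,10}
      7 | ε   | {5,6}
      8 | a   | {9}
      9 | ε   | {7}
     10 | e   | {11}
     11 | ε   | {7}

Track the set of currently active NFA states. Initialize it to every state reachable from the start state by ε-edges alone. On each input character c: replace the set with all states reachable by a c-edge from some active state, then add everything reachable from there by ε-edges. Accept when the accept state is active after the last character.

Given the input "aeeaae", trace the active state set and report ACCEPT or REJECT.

Answer: ACCEPT

Derivation:
S₀ = ε-closure({0}) = {0,1,2,4,5,6,8,10}
'a' @ 1: {1,3,5,6,7,8,9,10}  [accepting]
'e' @ 2: {1,5,6,7,8,10,11}  [accepting]
'e' @ 3: {1,5,6,7,8,10,11}  [accepting]
'a' @ 4: {1,5,6,7,8,9,10}  [accepting]
'a' @ 5: {1,5,6,7,8,9,10}  [accepting]
'e' @ 6: {1,5,6,7,8,10,11}  [accepting]
after full input: {1,5,6,7,8,10,11}  (accept=1 in)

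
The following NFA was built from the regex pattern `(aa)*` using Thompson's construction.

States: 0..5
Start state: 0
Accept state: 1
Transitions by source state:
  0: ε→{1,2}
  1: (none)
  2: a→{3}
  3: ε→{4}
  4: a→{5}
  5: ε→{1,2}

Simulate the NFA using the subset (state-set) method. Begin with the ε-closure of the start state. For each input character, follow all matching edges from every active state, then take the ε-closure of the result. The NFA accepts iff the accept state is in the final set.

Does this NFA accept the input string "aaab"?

initial (ε-close {0}): {0,1,2}
'a' @ 1: {3,4}
'a' @ 2: {1,2,5}  [accepting]
'a' @ 3: {3,4}
'b' @ 4: {}  — no active states
after full input: {}  (accept=1 not in)

Answer: REJECT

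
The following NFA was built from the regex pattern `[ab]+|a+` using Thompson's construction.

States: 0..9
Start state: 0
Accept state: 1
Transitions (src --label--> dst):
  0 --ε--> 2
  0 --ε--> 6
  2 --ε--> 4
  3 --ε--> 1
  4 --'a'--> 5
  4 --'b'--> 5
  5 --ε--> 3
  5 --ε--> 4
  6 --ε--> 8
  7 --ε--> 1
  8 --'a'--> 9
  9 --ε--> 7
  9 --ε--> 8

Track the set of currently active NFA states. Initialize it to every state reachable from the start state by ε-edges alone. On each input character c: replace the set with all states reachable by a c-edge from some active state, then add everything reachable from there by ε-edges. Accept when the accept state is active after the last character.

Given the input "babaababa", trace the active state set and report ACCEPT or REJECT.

Answer: ACCEPT

Trace:
start: ε-closure({0}) = {0,2,4,6,8}
'b' @ 1: {1,3,4,5}  (accept∈set)
'a' @ 2: {1,3,4,5}  (accept∈set)
'b' @ 3: {1,3,4,5}  (accept∈set)
'a' @ 4: {1,3,4,5}  (accept∈set)
'a' @ 5: {1,3,4,5}  (accept∈set)
'b' @ 6: {1,3,4,5}  (accept∈set)
'a' @ 7: {1,3,4,5}  (accept∈set)
'b' @ 8: {1,3,4,5}  (accept∈set)
'a' @ 9: {1,3,4,5}  (accept∈set)
after full input: {1,3,4,5}  (accept=1 in)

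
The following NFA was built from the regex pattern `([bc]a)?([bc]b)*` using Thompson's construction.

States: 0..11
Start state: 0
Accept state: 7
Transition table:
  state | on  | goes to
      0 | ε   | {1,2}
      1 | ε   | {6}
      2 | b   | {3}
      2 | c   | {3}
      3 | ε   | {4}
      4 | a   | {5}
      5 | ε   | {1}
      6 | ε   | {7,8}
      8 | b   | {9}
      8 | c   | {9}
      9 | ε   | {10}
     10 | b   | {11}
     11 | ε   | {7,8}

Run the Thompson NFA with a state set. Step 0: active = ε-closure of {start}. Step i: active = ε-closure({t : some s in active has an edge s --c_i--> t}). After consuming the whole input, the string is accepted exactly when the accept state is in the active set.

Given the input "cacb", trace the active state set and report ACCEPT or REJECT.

initial (ε-close {0}): {0,1,2,6,7,8}
'c' @ 1: {3,4,9,10}
'a' @ 2: {1,5,6,7,8}  [accepting]
'c' @ 3: {9,10}
'b' @ 4: {7,8,11}  [accepting]
final: {7,8,11}; accept 7 in set

Answer: ACCEPT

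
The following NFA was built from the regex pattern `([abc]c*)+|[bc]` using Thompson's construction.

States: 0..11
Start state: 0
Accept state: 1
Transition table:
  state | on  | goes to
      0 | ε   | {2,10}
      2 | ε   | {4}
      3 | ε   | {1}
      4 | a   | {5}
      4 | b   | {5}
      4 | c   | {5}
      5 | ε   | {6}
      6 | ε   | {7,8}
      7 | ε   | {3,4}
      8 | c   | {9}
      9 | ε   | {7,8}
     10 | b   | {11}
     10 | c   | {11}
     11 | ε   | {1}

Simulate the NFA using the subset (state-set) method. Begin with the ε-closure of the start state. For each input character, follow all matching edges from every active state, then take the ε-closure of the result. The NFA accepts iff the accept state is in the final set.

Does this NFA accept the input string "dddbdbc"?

Answer: REJECT

Trace:
start: ε-closure({0}) = {0,2,4,10}
'd' @ 1: {}  — dead — no transitions
rest 'ddbdbc' ignored (set empty)
after full input: {}  (accept=1 not in)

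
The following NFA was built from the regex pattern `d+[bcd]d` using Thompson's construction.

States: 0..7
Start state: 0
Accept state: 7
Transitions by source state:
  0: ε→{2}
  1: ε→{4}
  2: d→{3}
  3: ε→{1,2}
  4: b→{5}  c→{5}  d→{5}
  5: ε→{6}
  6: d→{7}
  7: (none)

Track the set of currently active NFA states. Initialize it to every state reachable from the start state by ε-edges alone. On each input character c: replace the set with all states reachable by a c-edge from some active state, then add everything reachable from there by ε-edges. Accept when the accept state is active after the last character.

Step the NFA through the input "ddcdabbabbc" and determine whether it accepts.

S₀ = ε-closure({0}) = {0,2}
'd' @ 1: {1,2,3,4}
'd' @ 2: {1,2,3,4,5,6}
'c' @ 3: {5,6}
'd' @ 4: {7}  ✓accept
'a' @ 5: {}  — no active states
rest 'bbabbc' ignored (set empty)
end set {} — state 7 not in

Answer: REJECT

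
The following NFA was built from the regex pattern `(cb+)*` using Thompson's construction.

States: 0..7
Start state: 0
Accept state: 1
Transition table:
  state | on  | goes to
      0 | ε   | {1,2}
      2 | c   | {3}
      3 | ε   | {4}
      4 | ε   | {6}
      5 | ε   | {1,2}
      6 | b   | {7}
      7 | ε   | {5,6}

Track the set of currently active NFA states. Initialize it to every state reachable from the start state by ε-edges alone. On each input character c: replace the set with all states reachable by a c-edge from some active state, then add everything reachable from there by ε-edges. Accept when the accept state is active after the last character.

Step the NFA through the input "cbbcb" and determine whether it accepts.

Answer: ACCEPT

Derivation:
S₀ = ε-closure({0}) = {0,1,2}
'c' @ 1: {3,4,6}
'b' @ 2: {1,2,5,6,7}  ✓accept
'b' @ 3: {1,2,5,6,7}  ✓accept
'c' @ 4: {3,4,6}
'b' @ 5: {1,2,5,6,7}  ✓accept
end set {1,2,5,6,7} — state 1 in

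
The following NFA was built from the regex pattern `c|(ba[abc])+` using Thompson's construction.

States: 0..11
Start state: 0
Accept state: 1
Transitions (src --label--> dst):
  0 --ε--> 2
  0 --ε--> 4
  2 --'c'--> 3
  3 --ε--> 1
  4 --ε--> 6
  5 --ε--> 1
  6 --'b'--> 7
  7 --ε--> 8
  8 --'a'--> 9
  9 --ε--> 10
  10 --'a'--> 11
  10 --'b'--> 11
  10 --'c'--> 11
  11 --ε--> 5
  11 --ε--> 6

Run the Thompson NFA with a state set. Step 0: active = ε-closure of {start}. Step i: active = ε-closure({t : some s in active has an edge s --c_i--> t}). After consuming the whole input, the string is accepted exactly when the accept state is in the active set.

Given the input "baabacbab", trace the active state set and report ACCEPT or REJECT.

initial (ε-close {0}): {0,2,4,6}
'b' @ 1: {7,8}
'a' @ 2: {9,10}
'a' @ 3: {1,5,6,11}  ✓accept
'b' @ 4: {7,8}
'a' @ 5: {9,10}
'c' @ 6: {1,5,6,11}  ✓accept
'b' @ 7: {7,8}
'a' @ 8: {9,10}
'b' @ 9: {1,5,6,11}  ✓accept
end set {1,5,6,11} — state 1 in

Answer: ACCEPT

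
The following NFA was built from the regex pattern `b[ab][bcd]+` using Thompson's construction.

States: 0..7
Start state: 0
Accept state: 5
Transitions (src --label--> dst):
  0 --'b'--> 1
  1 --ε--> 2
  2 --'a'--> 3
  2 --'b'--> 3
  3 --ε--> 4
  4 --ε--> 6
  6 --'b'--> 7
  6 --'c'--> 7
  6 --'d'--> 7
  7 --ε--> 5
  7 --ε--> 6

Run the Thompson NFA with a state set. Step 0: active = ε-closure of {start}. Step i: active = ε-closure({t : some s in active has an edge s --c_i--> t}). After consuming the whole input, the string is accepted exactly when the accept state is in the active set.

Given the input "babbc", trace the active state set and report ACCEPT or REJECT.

Answer: ACCEPT

Trace:
S₀ = ε-closure({0}) = {0}
'b' @ 1: {1,2}
'a' @ 2: {3,4,6}
'b' @ 3: {5,6,7}  ✓accept
'b' @ 4: {5,6,7}  ✓accept
'c' @ 5: {5,6,7}  ✓accept
after full input: {5,6,7}  (accept=5 in)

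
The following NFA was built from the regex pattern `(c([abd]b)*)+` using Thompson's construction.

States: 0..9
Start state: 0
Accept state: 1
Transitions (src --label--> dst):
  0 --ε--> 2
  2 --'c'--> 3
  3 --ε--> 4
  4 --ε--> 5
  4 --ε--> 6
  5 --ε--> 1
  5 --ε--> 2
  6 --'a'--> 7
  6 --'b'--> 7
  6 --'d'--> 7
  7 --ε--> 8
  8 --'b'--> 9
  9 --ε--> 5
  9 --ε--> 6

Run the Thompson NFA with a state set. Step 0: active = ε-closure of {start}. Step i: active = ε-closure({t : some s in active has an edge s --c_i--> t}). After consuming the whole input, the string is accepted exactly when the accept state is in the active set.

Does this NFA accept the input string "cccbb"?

start: ε-closure({0}) = {0,2}
'c' @ 1: {1,2,3,4,5,6}  [accepting]
'c' @ 2: {1,2,3,4,5,6}  [accepting]
'c' @ 3: {1,2,3,4,5,6}  [accepting]
'b' @ 4: {7,8}
'b' @ 5: {1,2,5,6,9}  [accepting]
final: {1,2,5,6,9}; accept 1 in set

Answer: ACCEPT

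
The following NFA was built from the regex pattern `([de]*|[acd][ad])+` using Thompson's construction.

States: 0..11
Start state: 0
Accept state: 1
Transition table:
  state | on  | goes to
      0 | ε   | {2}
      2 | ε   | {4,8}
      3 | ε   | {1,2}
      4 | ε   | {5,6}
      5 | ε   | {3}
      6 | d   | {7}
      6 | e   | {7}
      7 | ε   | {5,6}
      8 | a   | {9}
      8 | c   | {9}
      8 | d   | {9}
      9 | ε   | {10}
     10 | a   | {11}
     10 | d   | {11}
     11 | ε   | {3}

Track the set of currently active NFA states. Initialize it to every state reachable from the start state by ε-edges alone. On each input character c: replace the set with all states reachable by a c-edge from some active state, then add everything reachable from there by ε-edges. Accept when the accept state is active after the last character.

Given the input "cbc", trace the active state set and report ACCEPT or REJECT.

Answer: REJECT

Steps:
start: ε-closure({0}) = {0,1,2,3,4,5,6,8}
'c' @ 1: {9,10}
'b' @ 2: {}  — no active states
rest 'c' ignored (set empty)
final: {}; accept 1 not in set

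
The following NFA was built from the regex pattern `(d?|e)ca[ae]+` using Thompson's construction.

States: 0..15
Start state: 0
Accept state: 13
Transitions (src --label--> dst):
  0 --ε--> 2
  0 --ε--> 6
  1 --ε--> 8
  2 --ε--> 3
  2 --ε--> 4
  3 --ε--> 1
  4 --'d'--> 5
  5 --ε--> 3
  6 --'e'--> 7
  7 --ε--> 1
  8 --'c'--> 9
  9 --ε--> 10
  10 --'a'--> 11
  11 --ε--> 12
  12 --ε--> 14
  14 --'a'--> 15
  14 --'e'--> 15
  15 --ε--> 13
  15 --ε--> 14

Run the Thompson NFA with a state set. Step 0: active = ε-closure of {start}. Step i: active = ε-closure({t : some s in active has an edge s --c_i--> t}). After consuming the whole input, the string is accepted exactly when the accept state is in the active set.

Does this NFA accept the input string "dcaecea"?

S₀ = ε-closure({0}) = {0,1,2,3,4,6,8}
'd' @ 1: {1,3,5,8}
'c' @ 2: {9,10}
'a' @ 3: {11,12,14}
'e' @ 4: {13,14,15}  ✓accept
'c' @ 5: {}  — state set empty
rest 'ea' ignored (set empty)
final: {}; accept 13 not in set

Answer: REJECT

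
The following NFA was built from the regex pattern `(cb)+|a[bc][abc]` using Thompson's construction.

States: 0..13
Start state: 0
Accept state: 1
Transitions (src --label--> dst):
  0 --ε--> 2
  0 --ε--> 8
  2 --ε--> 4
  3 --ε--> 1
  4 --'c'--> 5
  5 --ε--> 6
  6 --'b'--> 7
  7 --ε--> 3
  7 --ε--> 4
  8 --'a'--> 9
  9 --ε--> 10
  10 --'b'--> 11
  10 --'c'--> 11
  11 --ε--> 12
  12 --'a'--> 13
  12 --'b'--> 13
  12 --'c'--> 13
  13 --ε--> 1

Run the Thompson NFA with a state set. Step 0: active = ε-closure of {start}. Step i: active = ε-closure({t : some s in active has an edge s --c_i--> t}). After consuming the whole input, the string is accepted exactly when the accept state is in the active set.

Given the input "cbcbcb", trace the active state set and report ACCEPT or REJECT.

S₀ = ε-closure({0}) = {0,2,4,8}
'c' @ 1: {5,6}
'b' @ 2: {1,3,4,7}  (accept∈set)
'c' @ 3: {5,6}
'b' @ 4: {1,3,4,7}  (accept∈set)
'c' @ 5: {5,6}
'b' @ 6: {1,3,4,7}  (accept∈set)
final: {1,3,4,7}; accept 1 in set

Answer: ACCEPT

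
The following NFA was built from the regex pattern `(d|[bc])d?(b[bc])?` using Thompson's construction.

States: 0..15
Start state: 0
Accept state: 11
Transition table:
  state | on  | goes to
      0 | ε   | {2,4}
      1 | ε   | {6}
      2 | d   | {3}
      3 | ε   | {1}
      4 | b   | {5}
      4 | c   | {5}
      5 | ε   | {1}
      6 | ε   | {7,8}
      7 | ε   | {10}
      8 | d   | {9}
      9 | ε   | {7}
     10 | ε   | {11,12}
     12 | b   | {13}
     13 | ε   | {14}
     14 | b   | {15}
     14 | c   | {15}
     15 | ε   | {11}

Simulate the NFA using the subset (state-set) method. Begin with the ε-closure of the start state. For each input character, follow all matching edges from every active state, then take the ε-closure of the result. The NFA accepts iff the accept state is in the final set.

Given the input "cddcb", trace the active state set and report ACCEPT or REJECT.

S₀ = ε-closure({0}) = {0,2,4}
'c' @ 1: {1,5,6,7,8,10,11,12}  [accepting]
'd' @ 2: {7,9,10,11,12}  [accepting]
'd' @ 3: {}  — state set empty
rest 'cb' ignored (set empty)
end set {} — state 11 not in

Answer: REJECT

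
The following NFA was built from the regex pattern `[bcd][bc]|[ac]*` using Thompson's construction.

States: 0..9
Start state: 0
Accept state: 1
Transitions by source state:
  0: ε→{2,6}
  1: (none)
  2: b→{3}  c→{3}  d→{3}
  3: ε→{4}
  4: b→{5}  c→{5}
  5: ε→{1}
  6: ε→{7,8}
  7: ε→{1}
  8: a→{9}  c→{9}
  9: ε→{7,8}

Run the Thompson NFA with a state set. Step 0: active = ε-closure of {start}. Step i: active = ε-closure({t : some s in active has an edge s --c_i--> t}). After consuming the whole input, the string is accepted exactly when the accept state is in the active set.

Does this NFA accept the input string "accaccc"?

S₀ = ε-closure({0}) = {0,1,2,6,7,8}
'a' @ 1: {1,7,8,9}  [accepting]
'c' @ 2: {1,7,8,9}  [accepting]
'c' @ 3: {1,7,8,9}  [accepting]
'a' @ 4: {1,7,8,9}  [accepting]
'c' @ 5: {1,7,8,9}  [accepting]
'c' @ 6: {1,7,8,9}  [accepting]
'c' @ 7: {1,7,8,9}  [accepting]
after full input: {1,7,8,9}  (accept=1 in)

Answer: ACCEPT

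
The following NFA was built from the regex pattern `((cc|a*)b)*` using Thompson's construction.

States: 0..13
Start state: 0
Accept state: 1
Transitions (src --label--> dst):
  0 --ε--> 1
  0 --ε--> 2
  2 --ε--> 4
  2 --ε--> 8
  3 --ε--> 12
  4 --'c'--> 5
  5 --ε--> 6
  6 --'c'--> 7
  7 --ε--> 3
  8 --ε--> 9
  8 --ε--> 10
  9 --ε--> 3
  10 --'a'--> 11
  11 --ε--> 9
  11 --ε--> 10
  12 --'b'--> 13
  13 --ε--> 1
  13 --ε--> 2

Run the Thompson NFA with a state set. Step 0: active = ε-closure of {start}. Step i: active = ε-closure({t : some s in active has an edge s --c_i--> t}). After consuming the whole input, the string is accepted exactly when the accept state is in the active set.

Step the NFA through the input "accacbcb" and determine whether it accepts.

Answer: REJECT

Derivation:
start: ε-closure({0}) = {0,1,2,3,4,8,9,10,12}
'a' @ 1: {3,9,10,11,12}
'c' @ 2: {}  — state set empty
rest 'cacbcb' ignored (set empty)
final: {}; accept 1 not in set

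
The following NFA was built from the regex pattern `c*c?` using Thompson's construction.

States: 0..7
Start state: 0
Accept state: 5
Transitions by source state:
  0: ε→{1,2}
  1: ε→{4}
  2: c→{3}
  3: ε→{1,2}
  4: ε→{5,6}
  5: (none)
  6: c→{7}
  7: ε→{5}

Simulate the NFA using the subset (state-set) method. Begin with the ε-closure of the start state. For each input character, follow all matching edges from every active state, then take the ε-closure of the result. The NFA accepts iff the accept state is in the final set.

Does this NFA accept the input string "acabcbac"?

start: ε-closure({0}) = {0,1,2,4,5,6}
'a' @ 1: {}  — dead — no transitions
rest 'cabcbac' ignored (set empty)
after full input: {}  (accept=5 not in)

Answer: REJECT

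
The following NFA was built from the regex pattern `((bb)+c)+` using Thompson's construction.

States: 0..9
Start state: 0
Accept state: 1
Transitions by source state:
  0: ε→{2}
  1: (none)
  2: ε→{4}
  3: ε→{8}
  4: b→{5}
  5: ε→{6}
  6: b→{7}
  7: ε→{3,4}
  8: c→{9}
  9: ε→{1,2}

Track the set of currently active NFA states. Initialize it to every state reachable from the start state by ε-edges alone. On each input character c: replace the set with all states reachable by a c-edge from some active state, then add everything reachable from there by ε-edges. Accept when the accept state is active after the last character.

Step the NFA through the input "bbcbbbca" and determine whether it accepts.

start: ε-closure({0}) = {0,2,4}
'b' @ 1: {5,6}
'b' @ 2: {3,4,7,8}
'c' @ 3: {1,2,4,9}  ✓accept
'b' @ 4: {5,6}
'b' @ 5: {3,4,7,8}
'b' @ 6: {5,6}
'c' @ 7: {}  — no active states
rest 'a' ignored (set empty)
end set {} — state 1 not in

Answer: REJECT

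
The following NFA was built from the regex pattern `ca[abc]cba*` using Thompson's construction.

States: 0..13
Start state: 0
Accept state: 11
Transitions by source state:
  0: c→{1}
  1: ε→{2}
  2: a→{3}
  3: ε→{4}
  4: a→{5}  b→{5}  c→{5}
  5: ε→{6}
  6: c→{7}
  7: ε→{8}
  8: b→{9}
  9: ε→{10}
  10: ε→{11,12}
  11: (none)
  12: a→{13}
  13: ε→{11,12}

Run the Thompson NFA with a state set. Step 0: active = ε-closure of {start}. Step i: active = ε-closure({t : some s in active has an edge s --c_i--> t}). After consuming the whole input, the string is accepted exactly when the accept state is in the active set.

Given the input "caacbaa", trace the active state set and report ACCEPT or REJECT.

start: ε-closure({0}) = {0}
'c' @ 1: {1,2}
'a' @ 2: {3,4}
'a' @ 3: {5,6}
'c' @ 4: {7,8}
'b' @ 5: {9,10,11,12}  (accept∈set)
'a' @ 6: {11,12,13}  (accept∈set)
'a' @ 7: {11,12,13}  (accept∈set)
end set {11,12,13} — state 11 in

Answer: ACCEPT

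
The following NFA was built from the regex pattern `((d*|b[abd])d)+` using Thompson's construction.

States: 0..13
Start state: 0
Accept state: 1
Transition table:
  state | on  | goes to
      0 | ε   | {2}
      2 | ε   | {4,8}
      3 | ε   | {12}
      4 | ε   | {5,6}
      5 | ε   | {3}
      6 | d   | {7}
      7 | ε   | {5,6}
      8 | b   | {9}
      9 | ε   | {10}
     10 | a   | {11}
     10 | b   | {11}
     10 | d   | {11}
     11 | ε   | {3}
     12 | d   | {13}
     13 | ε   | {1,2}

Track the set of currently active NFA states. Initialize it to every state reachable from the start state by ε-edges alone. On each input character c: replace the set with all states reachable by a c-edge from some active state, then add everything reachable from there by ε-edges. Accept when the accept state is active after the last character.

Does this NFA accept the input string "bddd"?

S₀ = ε-closure({0}) = {0,2,3,4,5,6,8,12}
'b' @ 1: {9,10}
'd' @ 2: {3,11,12}
'd' @ 3: {1,2,3,4,5,6,8,12,13}  (accept∈set)
'd' @ 4: {1,2,3,4,5,6,7,8,12,13}  (accept∈set)
after full input: {1,2,3,4,5,6,7,8,12,13}  (accept=1 in)

Answer: ACCEPT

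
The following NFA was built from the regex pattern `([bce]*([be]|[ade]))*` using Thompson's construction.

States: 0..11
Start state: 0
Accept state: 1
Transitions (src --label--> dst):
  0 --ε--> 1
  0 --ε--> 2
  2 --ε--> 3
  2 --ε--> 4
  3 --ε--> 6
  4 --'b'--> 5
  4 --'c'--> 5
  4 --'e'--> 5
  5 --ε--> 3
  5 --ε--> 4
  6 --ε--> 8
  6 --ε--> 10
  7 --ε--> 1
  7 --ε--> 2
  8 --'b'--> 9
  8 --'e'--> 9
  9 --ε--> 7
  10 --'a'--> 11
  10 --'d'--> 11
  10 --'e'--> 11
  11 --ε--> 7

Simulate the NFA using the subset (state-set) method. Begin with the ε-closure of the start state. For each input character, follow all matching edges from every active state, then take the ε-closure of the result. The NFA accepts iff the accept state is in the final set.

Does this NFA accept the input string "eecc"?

Answer: REJECT

Steps:
initial (ε-close {0}): {0,1,2,3,4,6,8,10}
'e' @ 1: {1,2,3,4,5,6,7,8,9,10,11}  (accept∈set)
'e' @ 2: {1,2,3,4,5,6,7,8,9,10,11}  (accept∈set)
'c' @ 3: {3,4,5,6,8,10}
'c' @ 4: {3,4,5,6,8,10}
end set {3,4,5,6,8,10} — state 1 not in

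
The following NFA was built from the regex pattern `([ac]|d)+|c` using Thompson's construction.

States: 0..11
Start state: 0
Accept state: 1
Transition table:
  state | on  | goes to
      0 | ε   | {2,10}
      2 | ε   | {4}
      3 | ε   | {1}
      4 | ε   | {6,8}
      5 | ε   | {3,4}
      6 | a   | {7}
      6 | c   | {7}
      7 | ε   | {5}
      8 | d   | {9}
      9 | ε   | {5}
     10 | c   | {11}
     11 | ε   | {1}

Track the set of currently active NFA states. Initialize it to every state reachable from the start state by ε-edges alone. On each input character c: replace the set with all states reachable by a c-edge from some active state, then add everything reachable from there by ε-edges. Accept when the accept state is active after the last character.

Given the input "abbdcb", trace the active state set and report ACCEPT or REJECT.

Answer: REJECT

Steps:
initial (ε-close {0}): {0,2,4,6,8,10}
'a' @ 1: {1,3,4,5,6,7,8}  ✓accept
'b' @ 2: {}  — state set empty
rest 'bdcb' ignored (set empty)
final: {}; accept 1 not in set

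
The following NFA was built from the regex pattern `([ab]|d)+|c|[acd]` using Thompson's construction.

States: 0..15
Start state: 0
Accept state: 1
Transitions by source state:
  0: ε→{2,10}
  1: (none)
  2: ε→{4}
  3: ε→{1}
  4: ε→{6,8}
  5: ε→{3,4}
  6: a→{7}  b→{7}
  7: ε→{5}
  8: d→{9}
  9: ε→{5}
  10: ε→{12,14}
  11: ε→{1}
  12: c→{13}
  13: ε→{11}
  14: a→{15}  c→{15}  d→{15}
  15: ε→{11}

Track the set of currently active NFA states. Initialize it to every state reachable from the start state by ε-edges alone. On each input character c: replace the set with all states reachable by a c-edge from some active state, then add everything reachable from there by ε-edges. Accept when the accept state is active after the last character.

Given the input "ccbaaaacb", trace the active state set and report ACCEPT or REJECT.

initial (ε-close {0}): {0,2,4,6,8,10,12,14}
'c' @ 1: {1,11,13,15}  ✓accept
'c' @ 2: {}  — dead — no transitions
rest 'baaaacb' ignored (set empty)
end set {} — state 1 not in

Answer: REJECT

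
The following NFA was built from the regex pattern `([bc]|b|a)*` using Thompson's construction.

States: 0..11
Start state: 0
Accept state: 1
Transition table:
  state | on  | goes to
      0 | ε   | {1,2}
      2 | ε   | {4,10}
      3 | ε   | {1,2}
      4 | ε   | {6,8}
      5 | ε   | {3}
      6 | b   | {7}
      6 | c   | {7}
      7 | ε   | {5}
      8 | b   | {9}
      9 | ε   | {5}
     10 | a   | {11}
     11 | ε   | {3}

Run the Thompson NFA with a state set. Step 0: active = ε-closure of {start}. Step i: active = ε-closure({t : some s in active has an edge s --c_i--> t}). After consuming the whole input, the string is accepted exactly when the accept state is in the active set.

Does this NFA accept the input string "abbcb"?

Answer: ACCEPT

Derivation:
initial (ε-close {0}): {0,1,2,4,6,8,10}
'a' @ 1: {1,2,3,4,6,8,10,11}  ✓accept
'b' @ 2: {1,2,3,4,5,6,7,8,9,10}  ✓accept
'b' @ 3: {1,2,3,4,5,6,7,8,9,10}  ✓accept
'c' @ 4: {1,2,3,4,5,6,7,8,10}  ✓accept
'b' @ 5: {1,2,3,4,5,6,7,8,9,10}  ✓accept
after full input: {1,2,3,4,5,6,7,8,9,10}  (accept=1 in)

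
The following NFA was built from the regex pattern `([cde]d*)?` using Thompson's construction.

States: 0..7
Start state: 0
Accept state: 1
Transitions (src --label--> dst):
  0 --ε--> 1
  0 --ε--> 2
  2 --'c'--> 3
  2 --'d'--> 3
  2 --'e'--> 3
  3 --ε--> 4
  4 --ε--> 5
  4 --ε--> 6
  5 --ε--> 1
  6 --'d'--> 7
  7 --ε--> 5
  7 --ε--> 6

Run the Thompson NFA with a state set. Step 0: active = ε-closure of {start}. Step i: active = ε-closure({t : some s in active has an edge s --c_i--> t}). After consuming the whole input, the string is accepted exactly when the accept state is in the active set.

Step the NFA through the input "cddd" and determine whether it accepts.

initial (ε-close {0}): {0,1,2}
'c' @ 1: {1,3,4,5,6}  (accept∈set)
'd' @ 2: {1,5,6,7}  (accept∈set)
'd' @ 3: {1,5,6,7}  (accept∈set)
'd' @ 4: {1,5,6,7}  (accept∈set)
end set {1,5,6,7} — state 1 in

Answer: ACCEPT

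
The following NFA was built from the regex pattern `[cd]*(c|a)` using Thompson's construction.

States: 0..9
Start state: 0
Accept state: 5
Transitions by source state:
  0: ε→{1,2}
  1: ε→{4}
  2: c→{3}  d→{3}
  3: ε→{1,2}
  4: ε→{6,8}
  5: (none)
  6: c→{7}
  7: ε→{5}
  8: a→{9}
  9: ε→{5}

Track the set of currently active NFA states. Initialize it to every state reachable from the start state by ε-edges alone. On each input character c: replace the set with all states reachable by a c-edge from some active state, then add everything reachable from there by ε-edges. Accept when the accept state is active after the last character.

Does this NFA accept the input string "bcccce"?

Answer: REJECT

Derivation:
start: ε-closure({0}) = {0,1,2,4,6,8}
'b' @ 1: {}  — no active states
rest 'cccce' ignored (set empty)
end set {} — state 5 not in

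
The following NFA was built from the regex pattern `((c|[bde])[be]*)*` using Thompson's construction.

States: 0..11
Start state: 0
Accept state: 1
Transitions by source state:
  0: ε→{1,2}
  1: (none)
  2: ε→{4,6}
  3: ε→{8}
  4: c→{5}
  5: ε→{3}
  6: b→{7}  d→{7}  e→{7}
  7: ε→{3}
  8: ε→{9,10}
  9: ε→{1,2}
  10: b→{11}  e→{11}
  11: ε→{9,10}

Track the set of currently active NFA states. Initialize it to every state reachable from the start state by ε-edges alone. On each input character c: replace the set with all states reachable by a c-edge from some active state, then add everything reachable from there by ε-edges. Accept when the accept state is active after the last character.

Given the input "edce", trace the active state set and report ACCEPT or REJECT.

Answer: ACCEPT

Steps:
start: ε-closure({0}) = {0,1,2,4,6}
'e' @ 1: {1,2,3,4,6,7,8,9,10}  ✓accept
'd' @ 2: {1,2,3,4,6,7,8,9,10}  ✓accept
'c' @ 3: {1,2,3,4,5,6,8,9,10}  ✓accept
'e' @ 4: {1,2,3,4,6,7,8,9,10,11}  ✓accept
after full input: {1,2,3,4,6,7,8,9,10,11}  (accept=1 in)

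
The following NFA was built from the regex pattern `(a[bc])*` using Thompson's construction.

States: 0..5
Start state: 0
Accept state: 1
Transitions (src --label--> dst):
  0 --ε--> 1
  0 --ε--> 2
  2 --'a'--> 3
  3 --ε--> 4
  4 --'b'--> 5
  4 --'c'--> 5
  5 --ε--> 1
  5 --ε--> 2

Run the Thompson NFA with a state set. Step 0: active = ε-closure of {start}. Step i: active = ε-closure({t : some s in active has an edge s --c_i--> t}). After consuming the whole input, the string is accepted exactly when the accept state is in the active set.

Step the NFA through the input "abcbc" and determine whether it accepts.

S₀ = ε-closure({0}) = {0,1,2}
'a' @ 1: {3,4}
'b' @ 2: {1,2,5}  [accepting]
'c' @ 3: {}  — state set empty
rest 'bc' ignored (set empty)
after full input: {}  (accept=1 not in)

Answer: REJECT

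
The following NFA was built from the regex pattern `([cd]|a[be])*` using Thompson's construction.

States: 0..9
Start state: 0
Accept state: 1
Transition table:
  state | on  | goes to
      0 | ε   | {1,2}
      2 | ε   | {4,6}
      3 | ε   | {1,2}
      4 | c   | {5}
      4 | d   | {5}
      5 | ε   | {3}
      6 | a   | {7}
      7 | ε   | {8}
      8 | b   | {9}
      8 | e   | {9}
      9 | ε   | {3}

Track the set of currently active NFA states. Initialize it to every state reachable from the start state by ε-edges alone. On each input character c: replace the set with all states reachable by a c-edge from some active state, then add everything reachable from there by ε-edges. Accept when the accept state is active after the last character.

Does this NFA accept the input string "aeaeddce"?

S₀ = ε-closure({0}) = {0,1,2,4,6}
'a' @ 1: {7,8}
'e' @ 2: {1,2,3,4,6,9}  (accept∈set)
'a' @ 3: {7,8}
'e' @ 4: {1,2,3,4,6,9}  (accept∈set)
'd' @ 5: {1,2,3,4,5,6}  (accept∈set)
'd' @ 6: {1,2,3,4,5,6}  (accept∈set)
'c' @ 7: {1,2,3,4,5,6}  (accept∈set)
'e' @ 8: {}  — no active states
final: {}; accept 1 not in set

Answer: REJECT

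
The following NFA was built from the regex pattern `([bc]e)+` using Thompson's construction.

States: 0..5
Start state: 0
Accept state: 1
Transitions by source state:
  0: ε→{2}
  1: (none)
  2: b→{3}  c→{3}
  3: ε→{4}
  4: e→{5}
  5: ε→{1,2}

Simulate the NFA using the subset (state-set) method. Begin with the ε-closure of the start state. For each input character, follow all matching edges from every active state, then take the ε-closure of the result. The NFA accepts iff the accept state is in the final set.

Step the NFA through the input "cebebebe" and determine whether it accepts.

Answer: ACCEPT

Steps:
start: ε-closure({0}) = {0,2}
'c' @ 1: {3,4}
'e' @ 2: {1,2,5}  [accepting]
'b' @ 3: {3,4}
'e' @ 4: {1,2,5}  [accepting]
'b' @ 5: {3,4}
'e' @ 6: {1,2,5}  [accepting]
'b' @ 7: {3,4}
'e' @ 8: {1,2,5}  [accepting]
final: {1,2,5}; accept 1 in set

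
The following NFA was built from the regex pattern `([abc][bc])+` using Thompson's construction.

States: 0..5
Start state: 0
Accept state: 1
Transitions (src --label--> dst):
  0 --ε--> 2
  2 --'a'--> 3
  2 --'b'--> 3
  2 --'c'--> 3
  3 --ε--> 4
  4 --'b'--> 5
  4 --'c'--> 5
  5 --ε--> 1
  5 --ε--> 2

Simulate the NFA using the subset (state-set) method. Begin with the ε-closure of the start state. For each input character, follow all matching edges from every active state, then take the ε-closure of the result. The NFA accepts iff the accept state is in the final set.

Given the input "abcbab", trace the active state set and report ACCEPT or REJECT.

start: ε-closure({0}) = {0,2}
'a' @ 1: {3,4}
'b' @ 2: {1,2,5}  ✓accept
'c' @ 3: {3,4}
'b' @ 4: {1,2,5}  ✓accept
'a' @ 5: {3,4}
'b' @ 6: {1,2,5}  ✓accept
after full input: {1,2,5}  (accept=1 in)

Answer: ACCEPT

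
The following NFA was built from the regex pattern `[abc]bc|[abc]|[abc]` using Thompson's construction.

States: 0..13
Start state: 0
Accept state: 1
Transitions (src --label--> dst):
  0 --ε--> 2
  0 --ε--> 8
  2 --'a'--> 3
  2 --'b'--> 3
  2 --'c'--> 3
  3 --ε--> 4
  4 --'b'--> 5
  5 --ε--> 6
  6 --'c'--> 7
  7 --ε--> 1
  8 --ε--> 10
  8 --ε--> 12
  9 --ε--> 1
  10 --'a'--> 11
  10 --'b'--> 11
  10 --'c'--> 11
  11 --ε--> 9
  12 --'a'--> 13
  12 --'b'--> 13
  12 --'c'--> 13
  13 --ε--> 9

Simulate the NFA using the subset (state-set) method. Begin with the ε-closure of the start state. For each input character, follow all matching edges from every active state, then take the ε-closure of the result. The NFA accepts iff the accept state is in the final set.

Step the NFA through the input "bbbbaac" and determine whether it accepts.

Answer: REJECT

Derivation:
start: ε-closure({0}) = {0,2,8,10,12}
'b' @ 1: {1,3,4,9,11,13}  ✓accept
'b' @ 2: {5,6}
'b' @ 3: {}  — state set empty
rest 'baac' ignored (set empty)
final: {}; accept 1 not in set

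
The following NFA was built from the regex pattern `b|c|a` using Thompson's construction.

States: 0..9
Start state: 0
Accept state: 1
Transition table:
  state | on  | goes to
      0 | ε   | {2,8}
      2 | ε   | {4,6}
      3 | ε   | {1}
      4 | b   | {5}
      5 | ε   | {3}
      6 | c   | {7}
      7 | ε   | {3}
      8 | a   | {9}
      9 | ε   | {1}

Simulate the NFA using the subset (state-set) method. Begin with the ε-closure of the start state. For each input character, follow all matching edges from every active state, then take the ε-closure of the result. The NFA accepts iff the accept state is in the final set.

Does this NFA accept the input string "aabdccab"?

S₀ = ε-closure({0}) = {0,2,4,6,8}
'a' @ 1: {1,9}  [accepting]
'a' @ 2: {}  — state set empty
rest 'bdccab' ignored (set empty)
end set {} — state 1 not in

Answer: REJECT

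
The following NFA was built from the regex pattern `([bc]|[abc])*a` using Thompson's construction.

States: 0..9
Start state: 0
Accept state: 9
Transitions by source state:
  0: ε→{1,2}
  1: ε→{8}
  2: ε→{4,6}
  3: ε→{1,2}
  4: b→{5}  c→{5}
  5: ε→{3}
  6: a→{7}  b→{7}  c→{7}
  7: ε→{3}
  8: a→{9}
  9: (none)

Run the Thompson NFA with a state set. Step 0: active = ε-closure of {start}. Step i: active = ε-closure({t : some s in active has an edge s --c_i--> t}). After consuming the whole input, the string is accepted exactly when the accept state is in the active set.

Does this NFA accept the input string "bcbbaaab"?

Answer: REJECT

Trace:
initial (ε-close {0}): {0,1,2,4,6,8}
'b' @ 1: {1,2,3,4,5,6,7,8}
'c' @ 2: {1,2,3,4,5,6,7,8}
'b' @ 3: {1,2,3,4,5,6,7,8}
'b' @ 4: {1,2,3,4,5,6,7,8}
'a' @ 5: {1,2,3,4,6,7,8,9}  ✓accept
'a' @ 6: {1,2,3,4,6,7,8,9}  ✓accept
'a' @ 7: {1,2,3,4,6,7,8,9}  ✓accept
'b' @ 8: {1,2,3,4,5,6,7,8}
final: {1,2,3,4,5,6,7,8}; accept 9 not in set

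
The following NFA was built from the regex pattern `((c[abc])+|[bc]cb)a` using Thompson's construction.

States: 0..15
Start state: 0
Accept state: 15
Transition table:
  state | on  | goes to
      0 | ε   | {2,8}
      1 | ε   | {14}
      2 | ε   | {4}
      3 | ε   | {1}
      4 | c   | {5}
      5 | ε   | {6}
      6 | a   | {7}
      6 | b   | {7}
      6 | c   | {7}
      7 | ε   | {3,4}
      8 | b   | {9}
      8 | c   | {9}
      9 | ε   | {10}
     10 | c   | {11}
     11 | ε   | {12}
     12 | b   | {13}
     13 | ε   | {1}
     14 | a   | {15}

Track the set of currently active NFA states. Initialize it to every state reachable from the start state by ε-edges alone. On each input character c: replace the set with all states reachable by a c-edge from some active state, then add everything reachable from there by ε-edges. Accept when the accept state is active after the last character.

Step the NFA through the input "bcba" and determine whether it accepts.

initial (ε-close {0}): {0,2,4,8}
'b' @ 1: {9,10}
'c' @ 2: {11,12}
'b' @ 3: {1,13,14}
'a' @ 4: {15}  [accepting]
end set {15} — state 15 in

Answer: ACCEPT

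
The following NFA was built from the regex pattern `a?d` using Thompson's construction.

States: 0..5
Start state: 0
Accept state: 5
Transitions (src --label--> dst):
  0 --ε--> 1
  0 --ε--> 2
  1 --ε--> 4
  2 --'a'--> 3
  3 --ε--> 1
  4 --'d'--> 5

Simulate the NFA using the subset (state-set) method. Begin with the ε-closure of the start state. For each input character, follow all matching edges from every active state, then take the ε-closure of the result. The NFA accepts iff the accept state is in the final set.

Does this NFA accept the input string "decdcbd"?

Answer: REJECT

Steps:
S₀ = ε-closure({0}) = {0,1,2,4}
'd' @ 1: {5}  ✓accept
'e' @ 2: {}  — no active states
rest 'cdcbd' ignored (set empty)
end set {} — state 5 not in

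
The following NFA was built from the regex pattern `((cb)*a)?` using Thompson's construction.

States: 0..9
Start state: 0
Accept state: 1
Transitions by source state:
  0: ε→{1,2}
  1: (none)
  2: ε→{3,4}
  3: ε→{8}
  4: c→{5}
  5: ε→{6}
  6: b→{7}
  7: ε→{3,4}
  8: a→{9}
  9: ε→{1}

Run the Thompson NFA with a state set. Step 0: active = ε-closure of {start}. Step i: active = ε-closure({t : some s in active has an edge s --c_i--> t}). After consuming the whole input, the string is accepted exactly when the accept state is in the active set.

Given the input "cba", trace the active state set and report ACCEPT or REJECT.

Answer: ACCEPT

Derivation:
initial (ε-close {0}): {0,1,2,3,4,8}
'c' @ 1: {5,6}
'b' @ 2: {3,4,7,8}
'a' @ 3: {1,9}  ✓accept
end set {1,9} — state 1 in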